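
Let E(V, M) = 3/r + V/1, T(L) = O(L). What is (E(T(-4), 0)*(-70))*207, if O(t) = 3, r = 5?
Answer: -52164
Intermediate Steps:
T(L) = 3
E(V, M) = 3/5 + V (E(V, M) = 3/5 + V/1 = 3*(1/5) + V*1 = 3/5 + V)
(E(T(-4), 0)*(-70))*207 = ((3/5 + 3)*(-70))*207 = ((18/5)*(-70))*207 = -252*207 = -52164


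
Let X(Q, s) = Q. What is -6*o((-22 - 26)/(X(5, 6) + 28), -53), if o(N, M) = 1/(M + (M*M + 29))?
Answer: -6/2785 ≈ -0.0021544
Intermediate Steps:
o(N, M) = 1/(29 + M + M²) (o(N, M) = 1/(M + (M² + 29)) = 1/(M + (29 + M²)) = 1/(29 + M + M²))
-6*o((-22 - 26)/(X(5, 6) + 28), -53) = -6/(29 - 53 + (-53)²) = -6/(29 - 53 + 2809) = -6/2785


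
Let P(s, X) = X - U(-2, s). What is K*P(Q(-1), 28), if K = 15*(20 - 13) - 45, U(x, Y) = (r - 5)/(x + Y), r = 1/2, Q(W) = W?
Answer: 1590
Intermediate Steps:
r = 1/2 ≈ 0.50000
U(x, Y) = -9/(2*(Y + x)) (U(x, Y) = (1/2 - 5)/(x + Y) = -9/(2*(Y + x)))
P(s, X) = X + 9/(-4 + 2*s) (P(s, X) = X - (-9)/(2*s + 2*(-2)) = X - (-9)/(2*s - 4) = X - (-9)/(-4 + 2*s) = X + 9/(-4 + 2*s))
K = 60 (K = 15*7 - 45 = 105 - 45 = 60)
K*P(Q(-1), 28) = 60*((9/2 + 28*(-2 - 1))/(-2 - 1)) = 60*((9/2 + 28*(-3))/(-3)) = 60*(-(9/2 - 84)/3) = 60*(-1/3*(-159/2)) = 60*(53/2) = 1590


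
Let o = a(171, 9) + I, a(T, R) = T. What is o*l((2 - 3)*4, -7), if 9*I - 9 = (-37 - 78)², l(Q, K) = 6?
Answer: 29546/3 ≈ 9848.7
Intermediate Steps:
I = 13234/9 (I = 1 + (-37 - 78)²/9 = 1 + (⅑)*(-115)² = 1 + (⅑)*13225 = 1 + 13225/9 = 13234/9 ≈ 1470.4)
o = 14773/9 (o = 171 + 13234/9 = 14773/9 ≈ 1641.4)
o*l((2 - 3)*4, -7) = (14773/9)*6 = 29546/3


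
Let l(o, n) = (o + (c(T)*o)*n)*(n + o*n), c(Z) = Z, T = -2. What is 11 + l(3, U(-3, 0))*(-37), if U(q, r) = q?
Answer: 9335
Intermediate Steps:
l(o, n) = (n + n*o)*(o - 2*n*o) (l(o, n) = (o + (-2*o)*n)*(n + o*n) = (o - 2*n*o)*(n + n*o) = (n + n*o)*(o - 2*n*o))
11 + l(3, U(-3, 0))*(-37) = 11 - 3*3*(1 + 3 - 2*(-3) - 2*(-3)*3)*(-37) = 11 - 3*3*(1 + 3 + 6 + 18)*(-37) = 11 - 3*3*28*(-37) = 11 - 252*(-37) = 11 + 9324 = 9335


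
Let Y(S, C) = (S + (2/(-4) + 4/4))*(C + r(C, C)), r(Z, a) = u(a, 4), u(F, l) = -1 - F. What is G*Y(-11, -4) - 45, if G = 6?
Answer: 18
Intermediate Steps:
r(Z, a) = -1 - a
Y(S, C) = -½ - S (Y(S, C) = (S + (2/(-4) + 4/4))*(C + (-1 - C)) = (S + (2*(-¼) + 4*(¼)))*(-1) = (S + (-½ + 1))*(-1) = (S + ½)*(-1) = (½ + S)*(-1) = -½ - S)
G*Y(-11, -4) - 45 = 6*(-½ - 1*(-11)) - 45 = 6*(-½ + 11) - 45 = 6*(21/2) - 45 = 63 - 45 = 18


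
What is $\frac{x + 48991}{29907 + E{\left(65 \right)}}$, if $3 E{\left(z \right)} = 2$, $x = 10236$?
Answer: $\frac{177681}{89723} \approx 1.9803$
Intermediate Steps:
$E{\left(z \right)} = \frac{2}{3}$ ($E{\left(z \right)} = \frac{1}{3} \cdot 2 = \frac{2}{3}$)
$\frac{x + 48991}{29907 + E{\left(65 \right)}} = \frac{10236 + 48991}{29907 + \frac{2}{3}} = \frac{59227}{\frac{89723}{3}} = 59227 \cdot \frac{3}{89723} = \frac{177681}{89723}$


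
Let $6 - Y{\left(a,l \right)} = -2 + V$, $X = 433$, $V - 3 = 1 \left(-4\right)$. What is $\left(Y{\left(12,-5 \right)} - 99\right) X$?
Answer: $-38970$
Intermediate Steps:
$V = -1$ ($V = 3 + 1 \left(-4\right) = 3 - 4 = -1$)
$Y{\left(a,l \right)} = 9$ ($Y{\left(a,l \right)} = 6 - \left(-2 - 1\right) = 6 - -3 = 6 + 3 = 9$)
$\left(Y{\left(12,-5 \right)} - 99\right) X = \left(9 - 99\right) 433 = \left(-90\right) 433 = -38970$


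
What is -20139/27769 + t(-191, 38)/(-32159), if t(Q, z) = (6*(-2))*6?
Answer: -92235819/127574753 ≈ -0.72299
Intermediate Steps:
t(Q, z) = -72 (t(Q, z) = -12*6 = -72)
-20139/27769 + t(-191, 38)/(-32159) = -20139/27769 - 72/(-32159) = -20139*1/27769 - 72*(-1/32159) = -2877/3967 + 72/32159 = -92235819/127574753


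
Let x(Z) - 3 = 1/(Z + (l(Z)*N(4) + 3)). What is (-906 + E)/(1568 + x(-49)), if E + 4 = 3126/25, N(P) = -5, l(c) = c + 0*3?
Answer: -1952588/3907875 ≈ -0.49965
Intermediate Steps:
l(c) = c (l(c) = c + 0 = c)
E = 3026/25 (E = -4 + 3126/25 = 3026/25 ≈ 121.04)
x(Z) = 3 + 1/(3 - 4*Z) (x(Z) = 3 + 1/(Z + (Z*(-5) + 3)) = 3 + 1/(Z + (-5*Z + 3)) = 3 + 1/(Z + (3 - 5*Z)) = 3 + 1/(3 - 4*Z))
(-906 + E)/(1568 + x(-49)) = (-906 + 3026/25)/(1568 + 2*(5 - 6*(-49))/(3 - 4*(-49))) = -19624/(25*(1568 + 2*(5 + 294)/(3 + 196))) = -19624/(25*(1568 + 2*299/199)) = -19624/(25*(1568 + 2*(1/199)*299)) = -19624/(25*(1568 + 598/199)) = -19624/(25*312630/199) = -19624/25*199/312630 = -1952588/3907875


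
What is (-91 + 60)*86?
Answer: -2666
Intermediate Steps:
(-91 + 60)*86 = -31*86 = -2666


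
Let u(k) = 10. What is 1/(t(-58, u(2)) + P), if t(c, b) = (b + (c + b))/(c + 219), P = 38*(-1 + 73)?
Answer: 161/440458 ≈ 0.00036553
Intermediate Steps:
P = 2736 (P = 38*72 = 2736)
t(c, b) = (c + 2*b)/(219 + c) (t(c, b) = (b + (b + c))/(219 + c) = (c + 2*b)/(219 + c))
1/(t(-58, u(2)) + P) = 1/((-58 + 2*10)/(219 - 58) + 2736) = 1/((-58 + 20)/161 + 2736) = 1/((1/161)*(-38) + 2736) = 1/(-38/161 + 2736) = 1/(440458/161) = 161/440458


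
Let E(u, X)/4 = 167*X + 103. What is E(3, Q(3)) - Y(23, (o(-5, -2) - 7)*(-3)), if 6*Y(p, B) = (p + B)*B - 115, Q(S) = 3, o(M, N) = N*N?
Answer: 14323/6 ≈ 2387.2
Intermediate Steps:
o(M, N) = N**2
E(u, X) = 412 + 668*X (E(u, X) = 4*(167*X + 103) = 4*(103 + 167*X) = 412 + 668*X)
Y(p, B) = -115/6 + B*(B + p)/6 (Y(p, B) = ((p + B)*B - 115)/6 = ((B + p)*B - 115)/6 = (B*(B + p) - 115)/6 = (-115 + B*(B + p))/6 = -115/6 + B*(B + p)/6)
E(3, Q(3)) - Y(23, (o(-5, -2) - 7)*(-3)) = (412 + 668*3) - (-115/6 + (((-2)**2 - 7)*(-3))**2/6 + (1/6)*(((-2)**2 - 7)*(-3))*23) = (412 + 2004) - (-115/6 + ((4 - 7)*(-3))**2/6 + (1/6)*((4 - 7)*(-3))*23) = 2416 - (-115/6 + (-3*(-3))**2/6 + (1/6)*(-3*(-3))*23) = 2416 - (-115/6 + (1/6)*9**2 + (1/6)*9*23) = 2416 - (-115/6 + (1/6)*81 + 69/2) = 2416 - (-115/6 + 27/2 + 69/2) = 2416 - 1*173/6 = 2416 - 173/6 = 14323/6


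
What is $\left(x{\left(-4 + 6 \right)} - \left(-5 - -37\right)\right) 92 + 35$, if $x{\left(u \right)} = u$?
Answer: $-2725$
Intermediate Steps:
$\left(x{\left(-4 + 6 \right)} - \left(-5 - -37\right)\right) 92 + 35 = \left(\left(-4 + 6\right) - \left(-5 - -37\right)\right) 92 + 35 = \left(2 - \left(-5 + 37\right)\right) 92 + 35 = \left(2 - 32\right) 92 + 35 = \left(-30\right) 92 + 35 = -2760 + 35 = -2725$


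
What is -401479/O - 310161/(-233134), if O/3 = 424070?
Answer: 75247880156/74148851535 ≈ 1.0148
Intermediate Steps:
O = 1272210 (O = 3*424070 = 1272210)
-401479/O - 310161/(-233134) = -401479/1272210 - 310161/(-233134) = -401479*1/1272210 - 310161*(-1/233134) = -401479/1272210 + 310161/233134 = 75247880156/74148851535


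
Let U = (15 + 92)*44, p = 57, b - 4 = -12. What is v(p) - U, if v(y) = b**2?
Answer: -4644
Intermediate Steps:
b = -8 (b = 4 - 12 = -8)
v(y) = 64 (v(y) = (-8)**2 = 64)
U = 4708 (U = 107*44 = 4708)
v(p) - U = 64 - 1*4708 = 64 - 4708 = -4644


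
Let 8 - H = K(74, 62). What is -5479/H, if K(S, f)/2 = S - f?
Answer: 5479/16 ≈ 342.44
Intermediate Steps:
K(S, f) = -2*f + 2*S (K(S, f) = 2*(S - f) = -2*f + 2*S)
H = -16 (H = 8 - (-2*62 + 2*74) = 8 - (-124 + 148) = 8 - 1*24 = 8 - 24 = -16)
-5479/H = -5479/(-16) = -5479*(-1/16) = 5479/16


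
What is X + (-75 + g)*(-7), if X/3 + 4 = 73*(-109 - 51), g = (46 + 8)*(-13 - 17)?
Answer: -23187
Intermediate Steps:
g = -1620 (g = 54*(-30) = -1620)
X = -35052 (X = -12 + 3*(73*(-109 - 51)) = -12 + 3*(73*(-160)) = -12 + 3*(-11680) = -12 - 35040 = -35052)
X + (-75 + g)*(-7) = -35052 + (-75 - 1620)*(-7) = -35052 - 1695*(-7) = -35052 + 11865 = -23187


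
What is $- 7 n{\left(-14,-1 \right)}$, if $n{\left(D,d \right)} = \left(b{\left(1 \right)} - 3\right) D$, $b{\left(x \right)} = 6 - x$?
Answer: $196$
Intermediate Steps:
$n{\left(D,d \right)} = 2 D$ ($n{\left(D,d \right)} = \left(\left(6 - 1\right) - 3\right) D = \left(5 - 3\right) D = 2 D$)
$- 7 n{\left(-14,-1 \right)} = - 7 \cdot 2 \left(-14\right) = \left(-7\right) \left(-28\right) = 196$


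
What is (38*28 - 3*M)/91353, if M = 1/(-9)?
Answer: 3193/274059 ≈ 0.011651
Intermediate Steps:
M = -1/9 ≈ -0.11111
(38*28 - 3*M)/91353 = (38*28 - 3*(-1/9))/91353 = (1064 + 1/3)*(1/91353) = (3193/3)*(1/91353) = 3193/274059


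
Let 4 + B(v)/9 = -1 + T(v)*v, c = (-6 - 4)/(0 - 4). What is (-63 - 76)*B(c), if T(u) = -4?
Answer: 18765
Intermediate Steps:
c = 5/2 (c = -10/(-4) = -10*(-¼) = 5/2 ≈ 2.5000)
B(v) = -45 - 36*v (B(v) = -36 + 9*(-1 - 4*v) = -36 + (-9 - 36*v) = -45 - 36*v)
(-63 - 76)*B(c) = (-63 - 76)*(-45 - 36*5/2) = -139*(-45 - 90) = -139*(-135) = 18765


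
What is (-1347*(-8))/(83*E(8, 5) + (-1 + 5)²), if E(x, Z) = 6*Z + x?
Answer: 5388/1585 ≈ 3.3994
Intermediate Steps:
E(x, Z) = x + 6*Z
(-1347*(-8))/(83*E(8, 5) + (-1 + 5)²) = (-1347*(-8))/(83*(8 + 6*5) + (-1 + 5)²) = 10776/(83*(8 + 30) + 4²) = 10776/(83*38 + 16) = 10776/(3154 + 16) = 10776/3170 = 10776*(1/3170) = 5388/1585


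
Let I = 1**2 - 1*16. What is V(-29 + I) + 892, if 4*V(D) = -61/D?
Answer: 157053/176 ≈ 892.35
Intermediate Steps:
I = -15 (I = 1 - 16 = -15)
V(D) = -61/(4*D) (V(D) = (-61/D)/4 = -61/(4*D))
V(-29 + I) + 892 = -61/(4*(-29 - 15)) + 892 = -61/4/(-44) + 892 = -61/4*(-1/44) + 892 = 61/176 + 892 = 157053/176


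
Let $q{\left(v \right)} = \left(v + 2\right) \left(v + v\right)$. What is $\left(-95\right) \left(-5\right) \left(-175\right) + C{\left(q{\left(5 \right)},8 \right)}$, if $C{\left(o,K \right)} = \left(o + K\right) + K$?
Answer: $-83039$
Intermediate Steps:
$q{\left(v \right)} = 2 v \left(2 + v\right)$ ($q{\left(v \right)} = \left(2 + v\right) 2 v = 2 v \left(2 + v\right)$)
$C{\left(o,K \right)} = o + 2 K$ ($C{\left(o,K \right)} = \left(K + o\right) + K = o + 2 K$)
$\left(-95\right) \left(-5\right) \left(-175\right) + C{\left(q{\left(5 \right)},8 \right)} = \left(-95\right) \left(-5\right) \left(-175\right) + \left(2 \cdot 5 \left(2 + 5\right) + 2 \cdot 8\right) = 475 \left(-175\right) + \left(2 \cdot 5 \cdot 7 + 16\right) = -83125 + \left(70 + 16\right) = -83125 + 86 = -83039$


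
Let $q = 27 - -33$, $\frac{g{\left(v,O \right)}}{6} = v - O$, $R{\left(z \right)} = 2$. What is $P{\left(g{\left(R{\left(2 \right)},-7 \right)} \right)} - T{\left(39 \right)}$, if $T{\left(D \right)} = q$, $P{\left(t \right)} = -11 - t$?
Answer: $-125$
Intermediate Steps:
$g{\left(v,O \right)} = - 6 O + 6 v$ ($g{\left(v,O \right)} = 6 \left(v - O\right) = - 6 O + 6 v$)
$q = 60$ ($q = 27 + 33 = 60$)
$T{\left(D \right)} = 60$
$P{\left(g{\left(R{\left(2 \right)},-7 \right)} \right)} - T{\left(39 \right)} = \left(-11 - \left(\left(-6\right) \left(-7\right) + 6 \cdot 2\right)\right) - 60 = \left(-11 - \left(42 + 12\right)\right) - 60 = \left(-11 - 54\right) - 60 = -65 - 60 = -125$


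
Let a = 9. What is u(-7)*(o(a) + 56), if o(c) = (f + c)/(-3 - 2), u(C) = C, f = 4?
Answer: -1869/5 ≈ -373.80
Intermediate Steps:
o(c) = -⅘ - c/5 (o(c) = (4 + c)/(-3 - 2) = (4 + c)/(-5) = (4 + c)*(-⅕) = -⅘ - c/5)
u(-7)*(o(a) + 56) = -7*((-⅘ - ⅕*9) + 56) = -7*((-⅘ - 9/5) + 56) = -7*(-13/5 + 56) = -7*267/5 = -1869/5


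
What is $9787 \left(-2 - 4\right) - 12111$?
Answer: $-70833$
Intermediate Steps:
$9787 \left(-2 - 4\right) - 12111 = 9787 \left(-6\right) - 12111 = -58722 - 12111 = -70833$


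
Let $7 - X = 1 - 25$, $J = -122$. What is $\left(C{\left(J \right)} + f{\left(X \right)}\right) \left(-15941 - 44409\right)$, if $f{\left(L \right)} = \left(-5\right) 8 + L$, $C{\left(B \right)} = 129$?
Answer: $-7242000$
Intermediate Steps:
$X = 31$ ($X = 7 - \left(1 - 25\right) = 7 - -24 = 7 + 24 = 31$)
$f{\left(L \right)} = -40 + L$
$\left(C{\left(J \right)} + f{\left(X \right)}\right) \left(-15941 - 44409\right) = \left(129 + \left(-40 + 31\right)\right) \left(-15941 - 44409\right) = \left(129 - 9\right) \left(-60350\right) = 120 \left(-60350\right) = -7242000$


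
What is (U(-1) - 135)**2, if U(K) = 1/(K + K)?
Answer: 73441/4 ≈ 18360.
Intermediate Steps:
U(K) = 1/(2*K)
(U(-1) - 135)**2 = ((1/2)/(-1) - 135)**2 = ((1/2)*(-1) - 135)**2 = (-1/2 - 135)**2 = (-271/2)**2 = 73441/4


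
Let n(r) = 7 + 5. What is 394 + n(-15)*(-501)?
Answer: -5618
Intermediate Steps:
n(r) = 12
394 + n(-15)*(-501) = 394 + 12*(-501) = 394 - 6012 = -5618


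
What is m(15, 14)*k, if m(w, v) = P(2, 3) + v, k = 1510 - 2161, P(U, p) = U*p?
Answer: -13020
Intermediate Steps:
k = -651
m(w, v) = 6 + v (m(w, v) = 2*3 + v = 6 + v)
m(15, 14)*k = (6 + 14)*(-651) = 20*(-651) = -13020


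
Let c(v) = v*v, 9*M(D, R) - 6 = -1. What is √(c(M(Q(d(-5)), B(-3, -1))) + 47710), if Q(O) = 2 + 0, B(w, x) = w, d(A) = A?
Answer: √3864535/9 ≈ 218.43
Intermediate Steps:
Q(O) = 2
M(D, R) = 5/9 (M(D, R) = ⅔ + (⅑)*(-1) = ⅔ - ⅑ = 5/9)
c(v) = v²
√(c(M(Q(d(-5)), B(-3, -1))) + 47710) = √((5/9)² + 47710) = √(25/81 + 47710) = √(3864535/81) = √3864535/9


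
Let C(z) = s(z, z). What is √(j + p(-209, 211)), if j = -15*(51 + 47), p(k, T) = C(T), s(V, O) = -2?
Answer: 8*I*√23 ≈ 38.367*I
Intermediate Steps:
C(z) = -2
p(k, T) = -2
j = -1470 (j = -15*98 = -1470)
√(j + p(-209, 211)) = √(-1470 - 2) = √(-1472) = 8*I*√23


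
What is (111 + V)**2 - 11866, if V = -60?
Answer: -9265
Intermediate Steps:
(111 + V)**2 - 11866 = (111 - 60)**2 - 11866 = 51**2 - 11866 = 2601 - 11866 = -9265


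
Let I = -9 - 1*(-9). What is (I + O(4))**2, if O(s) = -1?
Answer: 1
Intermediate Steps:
I = 0 (I = -9 + 9 = 0)
(I + O(4))**2 = (0 - 1)**2 = (-1)**2 = 1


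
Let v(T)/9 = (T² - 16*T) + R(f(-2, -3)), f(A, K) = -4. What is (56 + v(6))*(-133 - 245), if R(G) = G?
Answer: 196560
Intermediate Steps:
v(T) = -36 - 144*T + 9*T² (v(T) = 9*((T² - 16*T) - 4) = 9*(-4 + T² - 16*T) = -36 - 144*T + 9*T²)
(56 + v(6))*(-133 - 245) = (56 + (-36 - 144*6 + 9*6²))*(-133 - 245) = (56 + (-36 - 864 + 9*36))*(-378) = (56 + (-36 - 864 + 324))*(-378) = (56 - 576)*(-378) = -520*(-378) = 196560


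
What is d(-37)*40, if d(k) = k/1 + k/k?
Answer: -1440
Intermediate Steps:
d(k) = 1 + k (d(k) = k*1 + 1 = k + 1 = 1 + k)
d(-37)*40 = (1 - 37)*40 = -36*40 = -1440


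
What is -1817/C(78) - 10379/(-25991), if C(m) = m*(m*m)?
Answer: 4878149561/12334081032 ≈ 0.39550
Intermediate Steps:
C(m) = m**3 (C(m) = m*m**2 = m**3)
-1817/C(78) - 10379/(-25991) = -1817/(78**3) - 10379/(-25991) = -1817/474552 - 10379*(-1/25991) = -1817*1/474552 + 10379/25991 = -1817/474552 + 10379/25991 = 4878149561/12334081032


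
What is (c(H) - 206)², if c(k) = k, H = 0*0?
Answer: 42436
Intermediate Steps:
H = 0
(c(H) - 206)² = (0 - 206)² = (-206)² = 42436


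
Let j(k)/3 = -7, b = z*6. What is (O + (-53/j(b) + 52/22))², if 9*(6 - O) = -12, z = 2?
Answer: 885481/5929 ≈ 149.35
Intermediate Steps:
b = 12 (b = 2*6 = 12)
j(k) = -21 (j(k) = 3*(-7) = -21)
O = 22/3 (O = 6 - ⅑*(-12) = 6 + 4/3 = 22/3 ≈ 7.3333)
(O + (-53/j(b) + 52/22))² = (22/3 + (-53/(-21) + 52/22))² = (22/3 + (-53*(-1/21) + 52*(1/22)))² = (22/3 + (53/21 + 26/11))² = (22/3 + 1129/231)² = (941/77)² = 885481/5929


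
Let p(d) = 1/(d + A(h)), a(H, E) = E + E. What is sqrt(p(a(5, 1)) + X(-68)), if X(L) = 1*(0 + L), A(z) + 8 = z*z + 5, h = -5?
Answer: I*sqrt(9786)/12 ≈ 8.2437*I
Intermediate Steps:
A(z) = -3 + z**2 (A(z) = -8 + (z*z + 5) = -8 + (z**2 + 5) = -8 + (5 + z**2) = -3 + z**2)
a(H, E) = 2*E
p(d) = 1/(22 + d) (p(d) = 1/(d + (-3 + (-5)**2)) = 1/(d + (-3 + 25)) = 1/(d + 22) = 1/(22 + d))
X(L) = L (X(L) = 1*L = L)
sqrt(p(a(5, 1)) + X(-68)) = sqrt(1/(22 + 2*1) - 68) = sqrt(1/(22 + 2) - 68) = sqrt(1/24 - 68) = sqrt(-1631/24) = I*sqrt(9786)/12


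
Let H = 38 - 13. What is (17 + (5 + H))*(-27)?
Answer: -1269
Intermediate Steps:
H = 25
(17 + (5 + H))*(-27) = (17 + (5 + 25))*(-27) = (17 + 30)*(-27) = 47*(-27) = -1269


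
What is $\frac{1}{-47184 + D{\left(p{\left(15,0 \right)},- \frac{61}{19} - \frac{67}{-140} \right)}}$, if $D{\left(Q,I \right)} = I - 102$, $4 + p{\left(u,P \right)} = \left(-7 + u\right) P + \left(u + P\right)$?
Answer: $- \frac{2660}{125788027} \approx -2.1147 \cdot 10^{-5}$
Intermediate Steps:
$p{\left(u,P \right)} = -4 + P + u + P \left(-7 + u\right)$ ($p{\left(u,P \right)} = -4 + \left(\left(-7 + u\right) P + \left(u + P\right)\right) = -4 + \left(P \left(-7 + u\right) + \left(P + u\right)\right) = -4 + \left(P + u + P \left(-7 + u\right)\right) = -4 + P + u + P \left(-7 + u\right)$)
$D{\left(Q,I \right)} = -102 + I$
$\frac{1}{-47184 + D{\left(p{\left(15,0 \right)},- \frac{61}{19} - \frac{67}{-140} \right)}} = \frac{1}{-47184 - \frac{278587}{2660}} = \frac{1}{- \frac{125788027}{2660}} = - \frac{2660}{125788027}$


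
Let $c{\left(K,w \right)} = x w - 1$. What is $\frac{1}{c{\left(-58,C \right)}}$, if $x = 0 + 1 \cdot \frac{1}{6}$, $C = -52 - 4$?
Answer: $- \frac{3}{31} \approx -0.096774$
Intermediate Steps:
$C = -56$ ($C = -52 - 4 = -56$)
$x = \frac{1}{6}$ ($x = 0 + 1 \cdot \frac{1}{6} = 0 + \frac{1}{6} = \frac{1}{6} \approx 0.16667$)
$c{\left(K,w \right)} = -1 + \frac{w}{6}$ ($c{\left(K,w \right)} = \frac{w}{6} - 1 = -1 + \frac{w}{6}$)
$\frac{1}{c{\left(-58,C \right)}} = \frac{1}{-1 + \frac{1}{6} \left(-56\right)} = \frac{1}{-1 - \frac{28}{3}} = \frac{1}{- \frac{31}{3}} = - \frac{3}{31}$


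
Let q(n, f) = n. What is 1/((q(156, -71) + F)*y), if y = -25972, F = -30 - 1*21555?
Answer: 1/556553988 ≈ 1.7968e-9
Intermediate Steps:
F = -21585 (F = -30 - 21555 = -21585)
1/((q(156, -71) + F)*y) = 1/((156 - 21585)*(-25972)) = -1/25972/(-21429) = -1/21429*(-1/25972) = 1/556553988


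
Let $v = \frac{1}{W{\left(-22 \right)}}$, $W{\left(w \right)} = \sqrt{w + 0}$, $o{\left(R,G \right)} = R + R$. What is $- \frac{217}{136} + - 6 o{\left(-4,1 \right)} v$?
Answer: $- \frac{217}{136} - \frac{24 i \sqrt{22}}{11} \approx -1.5956 - 10.234 i$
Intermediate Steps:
$o{\left(R,G \right)} = 2 R$
$W{\left(w \right)} = \sqrt{w}$
$v = - \frac{i \sqrt{22}}{22}$ ($v = \frac{1}{\sqrt{-22}} = \frac{1}{i \sqrt{22}} = - \frac{i \sqrt{22}}{22} \approx - 0.2132 i$)
$- \frac{217}{136} + - 6 o{\left(-4,1 \right)} v = - \frac{217}{136} + - 6 \cdot 2 \left(-4\right) \left(- \frac{i \sqrt{22}}{22}\right) = \left(-217\right) \frac{1}{136} + \left(-6\right) \left(-8\right) \left(- \frac{i \sqrt{22}}{22}\right) = - \frac{217}{136} + 48 \left(- \frac{i \sqrt{22}}{22}\right) = - \frac{217}{136} - \frac{24 i \sqrt{22}}{11}$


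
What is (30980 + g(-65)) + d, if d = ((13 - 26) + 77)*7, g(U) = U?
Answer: 31363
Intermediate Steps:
d = 448 (d = (-13 + 77)*7 = 64*7 = 448)
(30980 + g(-65)) + d = (30980 - 65) + 448 = 30915 + 448 = 31363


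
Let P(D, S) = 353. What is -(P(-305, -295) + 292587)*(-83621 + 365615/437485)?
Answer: 2143299468791160/87497 ≈ 2.4496e+10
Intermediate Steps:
-(P(-305, -295) + 292587)*(-83621 + 365615/437485) = -(353 + 292587)*(-83621 + 365615/437485) = -292940*(-83621 + 365615*(1/437485)) = -292940*(-83621 + 73123/87497) = -292940*(-7316513514)/87497 = -1*(-2143299468791160/87497) = 2143299468791160/87497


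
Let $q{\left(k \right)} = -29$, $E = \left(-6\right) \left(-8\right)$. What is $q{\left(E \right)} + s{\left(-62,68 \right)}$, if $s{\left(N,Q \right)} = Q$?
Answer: $39$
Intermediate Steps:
$E = 48$
$q{\left(E \right)} + s{\left(-62,68 \right)} = -29 + 68 = 39$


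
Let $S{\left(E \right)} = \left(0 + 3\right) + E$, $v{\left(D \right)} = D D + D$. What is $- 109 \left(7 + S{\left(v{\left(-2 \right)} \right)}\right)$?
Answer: $-1308$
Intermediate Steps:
$v{\left(D \right)} = D + D^{2}$ ($v{\left(D \right)} = D^{2} + D = D + D^{2}$)
$S{\left(E \right)} = 3 + E$
$- 109 \left(7 + S{\left(v{\left(-2 \right)} \right)}\right) = - 109 \left(7 + \left(3 - 2 \left(1 - 2\right)\right)\right) = - 109 \left(7 + \left(3 - -2\right)\right) = - 109 \left(7 + \left(3 + 2\right)\right) = - 109 \left(7 + 5\right) = \left(-109\right) 12 = -1308$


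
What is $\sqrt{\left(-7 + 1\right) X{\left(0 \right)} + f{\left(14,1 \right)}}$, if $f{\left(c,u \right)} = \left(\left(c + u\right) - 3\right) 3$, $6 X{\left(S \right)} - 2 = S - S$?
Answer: $\sqrt{34} \approx 5.8309$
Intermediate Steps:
$X{\left(S \right)} = \frac{1}{3}$ ($X{\left(S \right)} = \frac{1}{3} + \frac{S - S}{6} = \frac{1}{3} + \frac{1}{6} \cdot 0 = \frac{1}{3} + 0 = \frac{1}{3}$)
$f{\left(c,u \right)} = -9 + 3 c + 3 u$ ($f{\left(c,u \right)} = \left(-3 + c + u\right) 3 = -9 + 3 c + 3 u$)
$\sqrt{\left(-7 + 1\right) X{\left(0 \right)} + f{\left(14,1 \right)}} = \sqrt{\left(-7 + 1\right) \frac{1}{3} + \left(-9 + 3 \cdot 14 + 3 \cdot 1\right)} = \sqrt{\left(-6\right) \frac{1}{3} + \left(-9 + 42 + 3\right)} = \sqrt{-2 + 36} = \sqrt{34}$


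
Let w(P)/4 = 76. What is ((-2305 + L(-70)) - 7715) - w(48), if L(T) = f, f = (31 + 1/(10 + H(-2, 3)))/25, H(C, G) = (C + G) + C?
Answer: -464524/45 ≈ -10323.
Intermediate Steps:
w(P) = 304 (w(P) = 4*76 = 304)
H(C, G) = G + 2*C
f = 56/45 (f = (31 + 1/(10 + (3 + 2*(-2))))/25 = (31 + 1/(10 + (3 - 4)))*(1/25) = (31 + 1/(10 - 1))*(1/25) = (31 + 1/9)*(1/25) = (31 + ⅑)*(1/25) = (280/9)*(1/25) = 56/45 ≈ 1.2444)
L(T) = 56/45
((-2305 + L(-70)) - 7715) - w(48) = ((-2305 + 56/45) - 7715) - 1*304 = (-103669/45 - 7715) - 304 = -450844/45 - 304 = -464524/45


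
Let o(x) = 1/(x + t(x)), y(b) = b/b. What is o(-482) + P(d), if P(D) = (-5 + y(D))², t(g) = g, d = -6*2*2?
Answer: 15423/964 ≈ 15.999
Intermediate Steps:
d = -24 (d = -12*2 = -24)
y(b) = 1
o(x) = 1/(2*x) (o(x) = 1/(x + x) = 1/(2*x))
P(D) = 16 (P(D) = (-5 + 1)² = (-4)² = 16)
o(-482) + P(d) = (½)/(-482) + 16 = (½)*(-1/482) + 16 = -1/964 + 16 = 15423/964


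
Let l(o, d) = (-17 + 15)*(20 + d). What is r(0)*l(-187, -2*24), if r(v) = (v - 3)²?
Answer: 504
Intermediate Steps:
l(o, d) = -40 - 2*d (l(o, d) = -2*(20 + d) = -40 - 2*d)
r(v) = (-3 + v)²
r(0)*l(-187, -2*24) = (-3 + 0)²*(-40 - (-4)*24) = (-3)²*(-40 - 2*(-48)) = 9*(-40 + 96) = 9*56 = 504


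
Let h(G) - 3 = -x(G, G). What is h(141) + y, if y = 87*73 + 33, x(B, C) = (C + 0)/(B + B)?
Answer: 12773/2 ≈ 6386.5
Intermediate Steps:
x(B, C) = C/(2*B) (x(B, C) = C/((2*B)) = C*(1/(2*B)) = C/(2*B))
y = 6384 (y = 6351 + 33 = 6384)
h(G) = 5/2 (h(G) = 3 - G/(2*G) = 3 - 1*1/2 = 3 - 1/2 = 5/2)
h(141) + y = 5/2 + 6384 = 12773/2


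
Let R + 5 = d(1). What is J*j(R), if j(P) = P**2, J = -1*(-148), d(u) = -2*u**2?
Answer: 7252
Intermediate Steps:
R = -7 (R = -5 - 2*1**2 = -5 - 2*1 = -5 - 2 = -7)
J = 148
J*j(R) = 148*(-7)**2 = 148*49 = 7252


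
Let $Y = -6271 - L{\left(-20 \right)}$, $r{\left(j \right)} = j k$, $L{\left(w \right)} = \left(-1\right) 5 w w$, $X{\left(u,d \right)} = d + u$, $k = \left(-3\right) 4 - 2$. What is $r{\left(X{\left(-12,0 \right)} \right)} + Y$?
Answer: $-4103$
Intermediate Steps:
$k = -14$ ($k = -12 - 2 = -14$)
$L{\left(w \right)} = - 5 w^{2}$
$r{\left(j \right)} = - 14 j$ ($r{\left(j \right)} = j \left(-14\right) = - 14 j$)
$Y = -4271$ ($Y = -6271 - - 5 \left(-20\right)^{2} = -6271 - \left(-5\right) 400 = -6271 - -2000 = -6271 + 2000 = -4271$)
$r{\left(X{\left(-12,0 \right)} \right)} + Y = - 14 \left(0 - 12\right) - 4271 = \left(-14\right) \left(-12\right) - 4271 = 168 - 4271 = -4103$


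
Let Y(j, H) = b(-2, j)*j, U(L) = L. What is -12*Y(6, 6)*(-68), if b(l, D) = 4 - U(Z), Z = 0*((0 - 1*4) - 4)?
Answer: 19584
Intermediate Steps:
Z = 0 (Z = 0*((0 - 4) - 4) = 0*(-4 - 4) = 0*(-8) = 0)
b(l, D) = 4 (b(l, D) = 4 - 1*0 = 4 + 0 = 4)
Y(j, H) = 4*j
-12*Y(6, 6)*(-68) = -48*6*(-68) = -12*24*(-68) = -288*(-68) = 19584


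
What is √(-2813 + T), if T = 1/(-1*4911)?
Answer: 2*I*√16960929171/4911 ≈ 53.038*I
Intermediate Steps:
T = -1/4911 (T = 1/(-4911) = -1/4911 ≈ -0.00020362)
√(-2813 + T) = √(-2813 - 1/4911) = √(-13814644/4911) = 2*I*√16960929171/4911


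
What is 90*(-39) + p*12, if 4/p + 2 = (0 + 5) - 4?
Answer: -3558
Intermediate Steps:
p = -4 (p = 4/(-2 + ((0 + 5) - 4)) = 4/(-2 + (5 - 4)) = 4/(-2 + 1) = 4/(-1) = 4*(-1) = -4)
90*(-39) + p*12 = 90*(-39) - 4*12 = -3510 - 48 = -3558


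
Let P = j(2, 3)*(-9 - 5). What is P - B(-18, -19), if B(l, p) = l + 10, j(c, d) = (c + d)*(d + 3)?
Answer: -412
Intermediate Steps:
j(c, d) = (3 + d)*(c + d) (j(c, d) = (c + d)*(3 + d) = (3 + d)*(c + d))
B(l, p) = 10 + l
P = -420 (P = (3² + 3*2 + 3*3 + 2*3)*(-9 - 5) = (9 + 6 + 9 + 6)*(-14) = 30*(-14) = -420)
P - B(-18, -19) = -420 - (10 - 18) = -420 - 1*(-8) = -420 + 8 = -412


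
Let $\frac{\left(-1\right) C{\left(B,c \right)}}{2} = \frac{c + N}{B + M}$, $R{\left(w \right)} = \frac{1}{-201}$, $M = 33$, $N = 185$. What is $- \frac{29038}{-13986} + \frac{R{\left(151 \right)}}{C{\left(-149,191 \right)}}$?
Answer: $\frac{182813725}{88083828} \approx 2.0755$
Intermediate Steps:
$R{\left(w \right)} = - \frac{1}{201}$
$C{\left(B,c \right)} = - \frac{2 \left(185 + c\right)}{33 + B}$ ($C{\left(B,c \right)} = - 2 \frac{c + 185}{B + 33} = - 2 \frac{185 + c}{33 + B} = - \frac{2 \left(185 + c\right)}{33 + B}$)
$- \frac{29038}{-13986} + \frac{R{\left(151 \right)}}{C{\left(-149,191 \right)}} = - \frac{29038}{-13986} - \frac{1}{201 \frac{2 \left(-185 - 191\right)}{33 - 149}} = \left(-29038\right) \left(- \frac{1}{13986}\right) - \frac{1}{201 \frac{2 \left(-185 - 191\right)}{-116}} = \frac{14519}{6993} - \frac{1}{201 \cdot 2 \left(- \frac{1}{116}\right) \left(-376\right)} = \frac{14519}{6993} - \frac{1}{201 \cdot \frac{188}{29}} = \frac{14519}{6993} - \frac{29}{37788} = \frac{182813725}{88083828}$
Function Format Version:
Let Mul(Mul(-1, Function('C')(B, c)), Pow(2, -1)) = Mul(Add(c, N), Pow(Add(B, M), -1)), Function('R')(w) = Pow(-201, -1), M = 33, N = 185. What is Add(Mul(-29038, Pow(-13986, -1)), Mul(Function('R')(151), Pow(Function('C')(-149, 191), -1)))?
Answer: Rational(182813725, 88083828) ≈ 2.0755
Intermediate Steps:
Function('R')(w) = Rational(-1, 201)
Function('C')(B, c) = Mul(-2, Pow(Add(33, B), -1), Add(185, c)) (Function('C')(B, c) = Mul(-2, Mul(Add(c, 185), Pow(Add(B, 33), -1))) = Mul(-2, Mul(Add(185, c), Pow(Add(33, B), -1))) = Mul(-2, Mul(Pow(Add(33, B), -1), Add(185, c))) = Mul(-2, Pow(Add(33, B), -1), Add(185, c)))
Add(Mul(-29038, Pow(-13986, -1)), Mul(Function('R')(151), Pow(Function('C')(-149, 191), -1))) = Add(Mul(-29038, Pow(-13986, -1)), Mul(Rational(-1, 201), Pow(Mul(2, Pow(Add(33, -149), -1), Add(-185, Mul(-1, 191))), -1))) = Add(Mul(-29038, Rational(-1, 13986)), Mul(Rational(-1, 201), Pow(Mul(2, Pow(-116, -1), Add(-185, -191)), -1))) = Add(Rational(14519, 6993), Mul(Rational(-1, 201), Pow(Mul(2, Rational(-1, 116), -376), -1))) = Add(Rational(14519, 6993), Mul(Rational(-1, 201), Pow(Rational(188, 29), -1))) = Add(Rational(14519, 6993), Mul(Rational(-1, 201), Rational(29, 188))) = Add(Rational(14519, 6993), Rational(-29, 37788)) = Rational(182813725, 88083828)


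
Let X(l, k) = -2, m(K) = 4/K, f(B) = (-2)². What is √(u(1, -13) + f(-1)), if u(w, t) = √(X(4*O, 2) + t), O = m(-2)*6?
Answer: √(4 + I*√15) ≈ 2.1872 + 0.88537*I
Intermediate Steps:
f(B) = 4
O = -12 (O = (4/(-2))*6 = (4*(-½))*6 = -2*6 = -12)
u(w, t) = √(-2 + t)
√(u(1, -13) + f(-1)) = √(√(-2 - 13) + 4) = √(√(-15) + 4) = √(I*√15 + 4) = √(4 + I*√15)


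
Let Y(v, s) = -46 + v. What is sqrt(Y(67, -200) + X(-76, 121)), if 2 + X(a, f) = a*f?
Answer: I*sqrt(9177) ≈ 95.797*I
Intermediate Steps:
X(a, f) = -2 + a*f
sqrt(Y(67, -200) + X(-76, 121)) = sqrt((-46 + 67) + (-2 - 76*121)) = sqrt(21 + (-2 - 9196)) = sqrt(21 - 9198) = sqrt(-9177) = I*sqrt(9177)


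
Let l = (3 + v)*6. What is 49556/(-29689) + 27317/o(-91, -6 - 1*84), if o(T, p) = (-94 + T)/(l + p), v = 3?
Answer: 43785610442/5492465 ≈ 7971.9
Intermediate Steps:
l = 36 (l = (3 + 3)*6 = 6*6 = 36)
o(T, p) = (-94 + T)/(36 + p)
49556/(-29689) + 27317/o(-91, -6 - 1*84) = 49556/(-29689) + 27317/(((-94 - 91)/(36 + (-6 - 1*84)))) = 49556*(-1/29689) + 27317/((-185/(36 + (-6 - 84)))) = -49556/29689 + 27317/((-185/(36 - 90))) = -49556/29689 + 27317/((-185/(-54))) = -49556/29689 + 27317/((-1/54*(-185))) = -49556/29689 + 27317/(185/54) = -49556/29689 + 27317*(54/185) = -49556/29689 + 1475118/185 = 43785610442/5492465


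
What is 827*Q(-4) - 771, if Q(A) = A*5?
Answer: -17311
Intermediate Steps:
Q(A) = 5*A
827*Q(-4) - 771 = 827*(5*(-4)) - 771 = 827*(-20) - 771 = -16540 - 771 = -17311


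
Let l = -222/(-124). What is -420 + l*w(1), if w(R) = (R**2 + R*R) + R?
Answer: -25707/62 ≈ -414.63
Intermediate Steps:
l = 111/62 (l = -222*(-1/124) = 111/62 ≈ 1.7903)
w(R) = R + 2*R**2 (w(R) = (R**2 + R**2) + R = 2*R**2 + R = R + 2*R**2)
-420 + l*w(1) = -420 + 111*(1*(1 + 2*1))/62 = -420 + 111*(1*(1 + 2))/62 = -420 + 111*(1*3)/62 = -420 + (111/62)*3 = -420 + 333/62 = -25707/62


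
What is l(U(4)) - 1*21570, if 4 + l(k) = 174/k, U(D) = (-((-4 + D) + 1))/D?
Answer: -22270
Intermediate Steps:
U(D) = (3 - D)/D (U(D) = (-(-3 + D))/D = (3 - D)/D)
l(k) = -4 + 174/k
l(U(4)) - 1*21570 = (-4 + 174/(((3 - 1*4)/4))) - 1*21570 = (-4 + 174/(((3 - 4)/4))) - 21570 = (-4 + 174/(((1/4)*(-1)))) - 21570 = (-4 + 174/(-1/4)) - 21570 = (-4 + 174*(-4)) - 21570 = (-4 - 696) - 21570 = -700 - 21570 = -22270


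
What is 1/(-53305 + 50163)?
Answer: -1/3142 ≈ -0.00031827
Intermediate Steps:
1/(-53305 + 50163) = 1/(-3142) = -1/3142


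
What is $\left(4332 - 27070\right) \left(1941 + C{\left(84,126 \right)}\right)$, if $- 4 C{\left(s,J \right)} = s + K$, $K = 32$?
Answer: $-43475056$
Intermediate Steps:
$C{\left(s,J \right)} = -8 - \frac{s}{4}$ ($C{\left(s,J \right)} = - \frac{s + 32}{4} = - \frac{32 + s}{4} = -8 - \frac{s}{4}$)
$\left(4332 - 27070\right) \left(1941 + C{\left(84,126 \right)}\right) = \left(4332 - 27070\right) \left(1941 - 29\right) = - 22738 \left(1941 - 29\right) = \left(-22738\right) 1912 = -43475056$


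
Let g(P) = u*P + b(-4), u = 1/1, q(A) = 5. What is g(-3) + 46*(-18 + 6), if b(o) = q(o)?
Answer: -550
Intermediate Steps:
u = 1 (u = 1*1 = 1)
b(o) = 5
g(P) = 5 + P (g(P) = 1*P + 5 = P + 5 = 5 + P)
g(-3) + 46*(-18 + 6) = (5 - 3) + 46*(-18 + 6) = 2 + 46*(-12) = 2 - 552 = -550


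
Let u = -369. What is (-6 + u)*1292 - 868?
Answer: -485368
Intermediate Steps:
(-6 + u)*1292 - 868 = (-6 - 369)*1292 - 868 = -375*1292 - 868 = -484500 - 868 = -485368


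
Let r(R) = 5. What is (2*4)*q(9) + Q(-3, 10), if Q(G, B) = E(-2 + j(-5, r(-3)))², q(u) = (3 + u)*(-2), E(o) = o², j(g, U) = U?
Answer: -111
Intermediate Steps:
q(u) = -6 - 2*u
Q(G, B) = 81 (Q(G, B) = ((-2 + 5)²)² = (3²)² = 9² = 81)
(2*4)*q(9) + Q(-3, 10) = (2*4)*(-6 - 2*9) + 81 = 8*(-6 - 18) + 81 = 8*(-24) + 81 = -192 + 81 = -111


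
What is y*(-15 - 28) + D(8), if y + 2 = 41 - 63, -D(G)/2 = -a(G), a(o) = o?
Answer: 1048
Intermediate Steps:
D(G) = 2*G (D(G) = -(-2)*G = 2*G)
y = -24 (y = -2 + (41 - 63) = -2 - 22 = -24)
y*(-15 - 28) + D(8) = -24*(-15 - 28) + 2*8 = -24*(-43) + 16 = 1032 + 16 = 1048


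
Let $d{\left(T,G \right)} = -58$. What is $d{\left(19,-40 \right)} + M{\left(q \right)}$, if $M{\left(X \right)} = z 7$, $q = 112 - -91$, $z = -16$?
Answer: $-170$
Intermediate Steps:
$q = 203$ ($q = 112 + 91 = 203$)
$M{\left(X \right)} = -112$ ($M{\left(X \right)} = \left(-16\right) 7 = -112$)
$d{\left(19,-40 \right)} + M{\left(q \right)} = -58 - 112 = -170$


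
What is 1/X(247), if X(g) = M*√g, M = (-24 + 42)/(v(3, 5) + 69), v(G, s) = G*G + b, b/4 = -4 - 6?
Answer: √247/117 ≈ 0.13433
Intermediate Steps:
b = -40 (b = 4*(-4 - 6) = 4*(-10) = -40)
v(G, s) = -40 + G² (v(G, s) = G*G - 40 = G² - 40 = -40 + G²)
M = 9/19 (M = (-24 + 42)/((-40 + 3²) + 69) = 18/((-40 + 9) + 69) = 18/(-31 + 69) = 18/38 = 18*(1/38) = 9/19 ≈ 0.47368)
X(g) = 9*√g/19
1/X(247) = 1/(9*√247/19) = √247/117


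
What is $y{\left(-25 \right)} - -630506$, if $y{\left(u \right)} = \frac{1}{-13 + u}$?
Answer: $\frac{23959227}{38} \approx 6.3051 \cdot 10^{5}$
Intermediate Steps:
$y{\left(-25 \right)} - -630506 = \frac{1}{-13 - 25} - -630506 = \frac{1}{-38} + 630506 = - \frac{1}{38} + 630506 = \frac{23959227}{38}$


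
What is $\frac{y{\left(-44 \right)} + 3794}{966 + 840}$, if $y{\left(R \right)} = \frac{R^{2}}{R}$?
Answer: $\frac{625}{301} \approx 2.0764$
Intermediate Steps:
$y{\left(R \right)} = R$
$\frac{y{\left(-44 \right)} + 3794}{966 + 840} = \frac{-44 + 3794}{966 + 840} = \frac{3750}{1806} = 3750 \cdot \frac{1}{1806} = \frac{625}{301}$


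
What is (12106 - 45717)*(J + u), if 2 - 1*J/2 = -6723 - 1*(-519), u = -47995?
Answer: 1195980213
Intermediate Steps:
J = 12412 (J = 4 - 2*(-6723 - 1*(-519)) = 4 - 2*(-6723 + 519) = 4 - 2*(-6204) = 4 + 12408 = 12412)
(12106 - 45717)*(J + u) = (12106 - 45717)*(12412 - 47995) = -33611*(-35583) = 1195980213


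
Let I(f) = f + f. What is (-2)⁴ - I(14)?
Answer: -12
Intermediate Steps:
I(f) = 2*f
(-2)⁴ - I(14) = (-2)⁴ - 2*14 = 16 - 1*28 = 16 - 28 = -12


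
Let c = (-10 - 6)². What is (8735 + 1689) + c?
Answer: 10680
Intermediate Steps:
c = 256 (c = (-16)² = 256)
(8735 + 1689) + c = (8735 + 1689) + 256 = 10424 + 256 = 10680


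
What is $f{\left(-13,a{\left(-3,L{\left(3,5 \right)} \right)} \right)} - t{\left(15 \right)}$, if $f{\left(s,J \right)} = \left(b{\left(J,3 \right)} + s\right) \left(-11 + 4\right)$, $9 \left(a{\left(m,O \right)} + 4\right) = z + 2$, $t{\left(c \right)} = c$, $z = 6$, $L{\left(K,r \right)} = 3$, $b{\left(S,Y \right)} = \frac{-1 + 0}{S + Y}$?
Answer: $13$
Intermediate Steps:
$b{\left(S,Y \right)} = - \frac{1}{S + Y}$
$a{\left(m,O \right)} = - \frac{28}{9}$ ($a{\left(m,O \right)} = -4 + \frac{6 + 2}{9} = -4 + \frac{1}{9} \cdot 8 = -4 + \frac{8}{9} = - \frac{28}{9}$)
$f{\left(s,J \right)} = - 7 s + \frac{7}{3 + J}$ ($f{\left(s,J \right)} = \left(- \frac{1}{J + 3} + s\right) \left(-11 + 4\right) = \left(- \frac{1}{3 + J} + s\right) \left(-7\right) = \left(s - \frac{1}{3 + J}\right) \left(-7\right) = - 7 s + \frac{7}{3 + J}$)
$f{\left(-13,a{\left(-3,L{\left(3,5 \right)} \right)} \right)} - t{\left(15 \right)} = \frac{7 \left(1 - - 13 \left(3 - \frac{28}{9}\right)\right)}{3 - \frac{28}{9}} - 15 = \frac{7 \left(1 - \left(-13\right) \left(- \frac{1}{9}\right)\right)}{- \frac{1}{9}} - 15 = 7 \left(-9\right) \left(1 - \frac{13}{9}\right) - 15 = 7 \left(-9\right) \left(- \frac{4}{9}\right) - 15 = 28 - 15 = 13$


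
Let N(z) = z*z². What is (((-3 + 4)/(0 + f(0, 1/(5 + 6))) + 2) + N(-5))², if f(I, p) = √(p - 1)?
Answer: (1230 + I*√110)²/100 ≈ 15128.0 + 258.01*I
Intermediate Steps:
N(z) = z³
f(I, p) = √(-1 + p)
(((-3 + 4)/(0 + f(0, 1/(5 + 6))) + 2) + N(-5))² = (((-3 + 4)/(0 + √(-1 + 1/(5 + 6))) + 2) + (-5)³)² = ((1/(0 + √(-1 + 1/11)) + 2) - 125)² = ((1/(0 + √(-10/11)) + 2) - 125)² = ((1/(0 + I*√110/11) + 2) - 125)² = ((1/(I*√110/11) + 2) - 125)² = ((1*(-I*√110/10) + 2) - 125)² = ((-I*√110/10 + 2) - 125)² = ((2 - I*√110/10) - 125)² = (-123 - I*√110/10)²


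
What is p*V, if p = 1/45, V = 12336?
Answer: 4112/15 ≈ 274.13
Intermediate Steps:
p = 1/45 ≈ 0.022222
p*V = (1/45)*12336 = 4112/15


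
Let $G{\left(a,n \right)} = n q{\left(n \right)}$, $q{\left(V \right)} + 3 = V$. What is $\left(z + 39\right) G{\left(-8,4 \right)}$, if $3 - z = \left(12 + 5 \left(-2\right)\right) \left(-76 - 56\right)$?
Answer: $1224$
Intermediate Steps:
$q{\left(V \right)} = -3 + V$
$G{\left(a,n \right)} = n \left(-3 + n\right)$
$z = 267$ ($z = 3 - \left(12 + 5 \left(-2\right)\right) \left(-76 - 56\right) = 3 - \left(12 - 10\right) \left(-132\right) = 3 - 2 \left(-132\right) = 3 - -264 = 3 + 264 = 267$)
$\left(z + 39\right) G{\left(-8,4 \right)} = \left(267 + 39\right) 4 \left(-3 + 4\right) = 306 \cdot 4 \cdot 1 = 306 \cdot 4 = 1224$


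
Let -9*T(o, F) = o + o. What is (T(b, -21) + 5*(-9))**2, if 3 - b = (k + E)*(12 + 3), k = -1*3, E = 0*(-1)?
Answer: 27889/9 ≈ 3098.8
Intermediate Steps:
E = 0
k = -3
b = 48 (b = 3 - (-3 + 0)*(12 + 3) = 3 - (-3)*15 = 3 - 1*(-45) = 3 + 45 = 48)
T(o, F) = -2*o/9 (T(o, F) = -(o + o)/9 = -2*o/9)
(T(b, -21) + 5*(-9))**2 = (-2/9*48 + 5*(-9))**2 = (-32/3 - 45)**2 = (-167/3)**2 = 27889/9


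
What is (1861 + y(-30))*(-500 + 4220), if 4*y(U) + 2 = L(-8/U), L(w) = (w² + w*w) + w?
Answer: 103821604/15 ≈ 6.9214e+6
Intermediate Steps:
L(w) = w + 2*w² (L(w) = (w² + w²) + w = 2*w² + w = w + 2*w²)
y(U) = -½ - 2*(1 - 16/U)/U (y(U) = -½ + ((-8/U)*(1 + 2*(-8/U)))/4 = -½ + ((-8/U)*(1 - 16/U))/4 = -½ + (-8*(1 - 16/U)/U)/4 = -½ - 2*(1 - 16/U)/U)
(1861 + y(-30))*(-500 + 4220) = (1861 + (-½ - 2/(-30) + 32/(-30)²))*(-500 + 4220) = (1861 + (-½ - 2*(-1/30) + 32*(1/900)))*3720 = (1861 + (-½ + 1/15 + 8/225))*3720 = (1861 - 179/450)*3720 = (837271/450)*3720 = 103821604/15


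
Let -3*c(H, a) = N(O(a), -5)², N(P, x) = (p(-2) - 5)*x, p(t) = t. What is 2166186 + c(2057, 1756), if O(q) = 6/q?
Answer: 6497333/3 ≈ 2.1658e+6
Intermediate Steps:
N(P, x) = -7*x (N(P, x) = (-2 - 5)*x = -7*x)
c(H, a) = -1225/3 (c(H, a) = -(-7*(-5))²/3 = -⅓*35² = -⅓*1225 = -1225/3)
2166186 + c(2057, 1756) = 2166186 - 1225/3 = 6497333/3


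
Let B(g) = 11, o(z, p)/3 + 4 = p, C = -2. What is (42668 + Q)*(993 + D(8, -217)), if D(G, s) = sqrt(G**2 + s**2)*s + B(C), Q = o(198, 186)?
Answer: 43386856 - 9377438*sqrt(47153) ≈ -1.9929e+9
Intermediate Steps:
o(z, p) = -12 + 3*p
Q = 546 (Q = -12 + 3*186 = -12 + 558 = 546)
D(G, s) = 11 + s*sqrt(G**2 + s**2) (D(G, s) = sqrt(G**2 + s**2)*s + 11 = s*sqrt(G**2 + s**2) + 11 = 11 + s*sqrt(G**2 + s**2))
(42668 + Q)*(993 + D(8, -217)) = (42668 + 546)*(993 + (11 - 217*sqrt(8**2 + (-217)**2))) = 43214*(993 + (11 - 217*sqrt(64 + 47089))) = 43214*(993 + (11 - 217*sqrt(47153))) = 43214*(1004 - 217*sqrt(47153)) = 43386856 - 9377438*sqrt(47153)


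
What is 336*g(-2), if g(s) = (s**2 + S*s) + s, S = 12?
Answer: -7392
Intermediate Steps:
g(s) = s**2 + 13*s (g(s) = (s**2 + 12*s) + s = s**2 + 13*s)
336*g(-2) = 336*(-2*(13 - 2)) = 336*(-2*11) = 336*(-22) = -7392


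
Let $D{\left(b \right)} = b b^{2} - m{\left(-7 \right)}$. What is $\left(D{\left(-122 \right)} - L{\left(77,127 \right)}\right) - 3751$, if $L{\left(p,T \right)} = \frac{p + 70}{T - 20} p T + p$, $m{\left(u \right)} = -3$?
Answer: $- \frac{196142524}{107} \approx -1.8331 \cdot 10^{6}$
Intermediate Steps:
$D{\left(b \right)} = 3 + b^{3}$ ($D{\left(b \right)} = b b^{2} - -3 = b^{3} + 3 = 3 + b^{3}$)
$L{\left(p,T \right)} = p + \frac{T p \left(70 + p\right)}{-20 + T}$ ($L{\left(p,T \right)} = \frac{70 + p}{-20 + T} p T + p = \frac{p \left(70 + p\right)}{-20 + T} T + p = \frac{T p \left(70 + p\right)}{-20 + T} + p = p + \frac{T p \left(70 + p\right)}{-20 + T}$)
$\left(D{\left(-122 \right)} - L{\left(77,127 \right)}\right) - 3751 = \left(\left(3 + \left(-122\right)^{3}\right) - \frac{77 \left(-20 + 71 \cdot 127 + 127 \cdot 77\right)}{-20 + 127}\right) - 3751 = \left(\left(3 - 1815848\right) - \frac{77 \left(-20 + 9017 + 9779\right)}{107}\right) - 3751 = \left(-1815845 - 77 \cdot \frac{1}{107} \cdot 18776\right) - 3751 = \left(-1815845 - \frac{1445752}{107}\right) - 3751 = - \frac{195741167}{107} - 3751 = - \frac{196142524}{107}$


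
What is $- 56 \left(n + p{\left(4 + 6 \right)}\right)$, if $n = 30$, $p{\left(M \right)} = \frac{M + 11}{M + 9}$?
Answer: $- \frac{33096}{19} \approx -1741.9$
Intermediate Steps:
$p{\left(M \right)} = \frac{11 + M}{9 + M}$
$- 56 \left(n + p{\left(4 + 6 \right)}\right) = - 56 \left(30 + \frac{11 + \left(4 + 6\right)}{9 + \left(4 + 6\right)}\right) = - 56 \left(30 + \frac{11 + 10}{9 + 10}\right) = - 56 \left(30 + \frac{1}{19} \cdot 21\right) = - 56 \left(30 + \frac{21}{19}\right) = \left(-56\right) \frac{591}{19} = - \frac{33096}{19}$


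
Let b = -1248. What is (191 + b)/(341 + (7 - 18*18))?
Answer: -1057/24 ≈ -44.042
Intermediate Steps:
(191 + b)/(341 + (7 - 18*18)) = (191 - 1248)/(341 + (7 - 18*18)) = -1057/(341 + (7 - 324)) = -1057/(341 - 317) = -1057/24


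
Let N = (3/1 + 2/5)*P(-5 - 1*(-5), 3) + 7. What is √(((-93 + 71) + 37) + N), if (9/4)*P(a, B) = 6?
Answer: √6990/15 ≈ 5.5737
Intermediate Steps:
P(a, B) = 8/3 (P(a, B) = (4/9)*6 = 8/3)
N = 241/15 (N = (3/1 + 2/5)*(8/3) + 7 = (3*1 + 2*(⅕))*(8/3) + 7 = (3 + ⅖)*(8/3) + 7 = (17/5)*(8/3) + 7 = 136/15 + 7 = 241/15 ≈ 16.067)
√(((-93 + 71) + 37) + N) = √(((-93 + 71) + 37) + 241/15) = √((-22 + 37) + 241/15) = √(15 + 241/15) = √(466/15) = √6990/15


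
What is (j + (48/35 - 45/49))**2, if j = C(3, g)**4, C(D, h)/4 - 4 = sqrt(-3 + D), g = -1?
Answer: 257808976457761/60025 ≈ 4.2950e+9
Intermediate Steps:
C(D, h) = 16 + 4*sqrt(-3 + D)
j = 65536 (j = (16 + 4*sqrt(-3 + 3))**4 = (16 + 4*sqrt(0))**4 = (16 + 4*0)**4 = (16 + 0)**4 = 16**4 = 65536)
(j + (48/35 - 45/49))**2 = (65536 + (48/35 - 45/49))**2 = (65536 + 111/245)**2 = (16056431/245)**2 = 257808976457761/60025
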